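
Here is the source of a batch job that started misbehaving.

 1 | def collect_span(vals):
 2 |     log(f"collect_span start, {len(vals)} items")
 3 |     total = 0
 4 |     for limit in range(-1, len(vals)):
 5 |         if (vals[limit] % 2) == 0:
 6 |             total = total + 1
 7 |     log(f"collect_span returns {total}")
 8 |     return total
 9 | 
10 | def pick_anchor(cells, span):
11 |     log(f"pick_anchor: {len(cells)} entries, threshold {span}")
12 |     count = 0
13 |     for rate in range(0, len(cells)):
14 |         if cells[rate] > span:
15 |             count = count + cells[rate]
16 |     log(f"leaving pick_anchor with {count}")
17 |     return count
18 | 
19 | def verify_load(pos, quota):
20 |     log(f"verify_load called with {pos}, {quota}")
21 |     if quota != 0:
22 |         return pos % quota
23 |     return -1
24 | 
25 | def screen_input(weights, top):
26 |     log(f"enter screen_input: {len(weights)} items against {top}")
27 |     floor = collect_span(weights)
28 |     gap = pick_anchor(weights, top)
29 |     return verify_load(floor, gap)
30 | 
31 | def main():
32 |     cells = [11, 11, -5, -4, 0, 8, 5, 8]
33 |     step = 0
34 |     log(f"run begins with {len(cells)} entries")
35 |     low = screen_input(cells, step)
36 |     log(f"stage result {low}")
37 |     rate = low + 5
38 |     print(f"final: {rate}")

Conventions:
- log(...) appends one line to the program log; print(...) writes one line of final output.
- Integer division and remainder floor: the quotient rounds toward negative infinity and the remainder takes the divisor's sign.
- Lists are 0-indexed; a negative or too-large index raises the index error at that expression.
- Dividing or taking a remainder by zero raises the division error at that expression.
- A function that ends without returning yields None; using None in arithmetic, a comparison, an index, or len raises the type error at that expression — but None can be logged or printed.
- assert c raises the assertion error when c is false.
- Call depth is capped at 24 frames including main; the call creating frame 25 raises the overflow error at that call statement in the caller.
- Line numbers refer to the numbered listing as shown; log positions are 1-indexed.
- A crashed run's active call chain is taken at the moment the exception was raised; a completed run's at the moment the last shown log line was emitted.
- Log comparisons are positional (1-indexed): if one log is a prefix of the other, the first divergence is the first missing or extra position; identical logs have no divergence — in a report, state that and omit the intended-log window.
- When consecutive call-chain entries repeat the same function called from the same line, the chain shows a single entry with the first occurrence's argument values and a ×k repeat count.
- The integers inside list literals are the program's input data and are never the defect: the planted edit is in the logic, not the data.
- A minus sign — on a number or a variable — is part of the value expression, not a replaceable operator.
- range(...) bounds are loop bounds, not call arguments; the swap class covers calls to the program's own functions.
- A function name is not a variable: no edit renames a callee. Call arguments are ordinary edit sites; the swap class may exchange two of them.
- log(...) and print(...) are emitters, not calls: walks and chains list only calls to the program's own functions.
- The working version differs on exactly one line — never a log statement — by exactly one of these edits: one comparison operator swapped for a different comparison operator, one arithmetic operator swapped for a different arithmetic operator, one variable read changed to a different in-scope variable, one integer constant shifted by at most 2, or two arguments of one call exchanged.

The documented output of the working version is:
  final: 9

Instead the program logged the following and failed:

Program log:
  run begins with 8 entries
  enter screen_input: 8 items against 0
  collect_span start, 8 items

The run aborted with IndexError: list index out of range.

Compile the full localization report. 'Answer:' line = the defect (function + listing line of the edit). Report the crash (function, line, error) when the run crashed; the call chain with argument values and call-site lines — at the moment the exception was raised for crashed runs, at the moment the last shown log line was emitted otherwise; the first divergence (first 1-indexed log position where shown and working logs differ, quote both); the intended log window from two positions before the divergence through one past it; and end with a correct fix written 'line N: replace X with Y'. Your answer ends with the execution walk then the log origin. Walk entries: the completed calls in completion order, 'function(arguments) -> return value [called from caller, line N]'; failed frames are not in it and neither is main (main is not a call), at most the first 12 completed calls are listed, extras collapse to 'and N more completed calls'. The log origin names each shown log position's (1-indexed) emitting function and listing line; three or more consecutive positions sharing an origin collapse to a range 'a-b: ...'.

Answer: the defect is in collect_span at line 4.
Key fact: Only 3 log lines were emitted before the run died; the intended continuation was 'collect_span returns 4'.
Crash: collect_span, line 5, IndexError.
Call chain: main -> screen_input([11, 11, -5, -4, 0, 8, 5, 8], 0) (called at line 35) -> collect_span([11, 11, -5, -4, 0, 8, 5, 8]) (called at line 27).
First divergence: position 4 — the faulty run's log ends after 3 lines; the working version continues with 'collect_span returns 4'.
Intended log window:
  2: enter screen_input: 8 items against 0
  3: collect_span start, 8 items
  4: collect_span returns 4
  5: pick_anchor: 8 entries, threshold 0
Execution walk:
  (no call completed)
Log origin:
  1: from main, line 34
  2: from screen_input, line 26
  3: from collect_span, line 2
A correct fix: line 4: replace `-1` with `0`.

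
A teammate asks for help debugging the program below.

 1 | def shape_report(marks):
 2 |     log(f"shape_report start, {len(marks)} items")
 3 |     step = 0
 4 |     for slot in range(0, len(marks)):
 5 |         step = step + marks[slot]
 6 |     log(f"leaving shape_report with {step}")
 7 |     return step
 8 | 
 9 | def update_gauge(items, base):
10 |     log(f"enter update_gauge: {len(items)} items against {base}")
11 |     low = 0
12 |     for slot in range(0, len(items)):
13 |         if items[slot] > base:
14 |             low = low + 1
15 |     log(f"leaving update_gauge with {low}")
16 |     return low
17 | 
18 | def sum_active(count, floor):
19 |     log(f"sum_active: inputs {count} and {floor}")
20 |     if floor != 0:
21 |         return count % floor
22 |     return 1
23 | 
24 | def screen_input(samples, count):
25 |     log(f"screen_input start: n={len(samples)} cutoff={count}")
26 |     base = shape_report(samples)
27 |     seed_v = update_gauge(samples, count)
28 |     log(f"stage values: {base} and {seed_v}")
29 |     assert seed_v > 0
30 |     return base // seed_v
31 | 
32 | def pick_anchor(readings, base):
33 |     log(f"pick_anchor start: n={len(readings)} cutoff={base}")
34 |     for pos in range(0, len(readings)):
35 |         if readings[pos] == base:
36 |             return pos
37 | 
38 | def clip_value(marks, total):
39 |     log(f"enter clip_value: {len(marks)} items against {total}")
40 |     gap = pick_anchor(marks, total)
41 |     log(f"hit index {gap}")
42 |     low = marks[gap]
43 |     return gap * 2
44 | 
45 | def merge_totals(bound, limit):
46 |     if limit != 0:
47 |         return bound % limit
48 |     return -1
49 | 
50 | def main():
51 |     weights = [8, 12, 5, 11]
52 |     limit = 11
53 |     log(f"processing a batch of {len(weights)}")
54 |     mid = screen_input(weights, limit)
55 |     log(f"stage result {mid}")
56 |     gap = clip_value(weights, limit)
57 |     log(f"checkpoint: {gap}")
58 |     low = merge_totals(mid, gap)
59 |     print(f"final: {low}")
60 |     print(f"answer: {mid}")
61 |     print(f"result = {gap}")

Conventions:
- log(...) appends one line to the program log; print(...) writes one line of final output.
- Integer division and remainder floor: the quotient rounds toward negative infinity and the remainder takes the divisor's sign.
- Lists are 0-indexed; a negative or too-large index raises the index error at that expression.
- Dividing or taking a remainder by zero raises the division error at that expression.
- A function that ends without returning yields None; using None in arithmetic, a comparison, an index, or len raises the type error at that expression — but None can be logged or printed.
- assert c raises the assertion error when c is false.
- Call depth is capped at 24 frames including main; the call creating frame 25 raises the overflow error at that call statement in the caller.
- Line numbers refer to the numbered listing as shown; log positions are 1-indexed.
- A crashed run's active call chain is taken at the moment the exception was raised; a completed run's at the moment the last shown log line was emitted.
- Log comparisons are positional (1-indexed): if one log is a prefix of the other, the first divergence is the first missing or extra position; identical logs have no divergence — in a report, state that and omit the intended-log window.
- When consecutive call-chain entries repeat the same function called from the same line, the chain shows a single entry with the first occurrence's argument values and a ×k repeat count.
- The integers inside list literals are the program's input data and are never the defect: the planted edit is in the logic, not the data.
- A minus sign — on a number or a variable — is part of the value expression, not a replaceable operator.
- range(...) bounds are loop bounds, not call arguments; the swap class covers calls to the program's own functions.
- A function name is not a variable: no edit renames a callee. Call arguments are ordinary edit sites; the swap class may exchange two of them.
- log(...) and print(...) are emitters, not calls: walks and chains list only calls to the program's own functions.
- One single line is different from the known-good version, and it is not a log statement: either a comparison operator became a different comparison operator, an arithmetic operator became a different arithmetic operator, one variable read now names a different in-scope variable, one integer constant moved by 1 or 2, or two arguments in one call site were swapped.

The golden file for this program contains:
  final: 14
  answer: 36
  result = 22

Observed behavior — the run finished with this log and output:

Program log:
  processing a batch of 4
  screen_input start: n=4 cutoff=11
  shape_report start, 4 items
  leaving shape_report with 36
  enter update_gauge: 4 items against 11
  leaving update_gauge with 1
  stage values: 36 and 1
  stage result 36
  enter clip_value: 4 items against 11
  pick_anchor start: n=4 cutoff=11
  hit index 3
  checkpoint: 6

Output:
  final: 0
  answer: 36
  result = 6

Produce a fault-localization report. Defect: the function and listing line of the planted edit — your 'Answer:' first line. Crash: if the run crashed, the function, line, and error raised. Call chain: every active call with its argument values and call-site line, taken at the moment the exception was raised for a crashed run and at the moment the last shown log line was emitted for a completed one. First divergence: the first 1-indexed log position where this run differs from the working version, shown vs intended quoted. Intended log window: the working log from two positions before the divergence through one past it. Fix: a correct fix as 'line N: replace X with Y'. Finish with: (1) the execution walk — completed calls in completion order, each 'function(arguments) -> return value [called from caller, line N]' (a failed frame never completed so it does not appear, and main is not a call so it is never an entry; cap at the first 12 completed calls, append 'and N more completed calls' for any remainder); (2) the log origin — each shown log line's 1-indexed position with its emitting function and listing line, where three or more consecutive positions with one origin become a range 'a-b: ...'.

Answer: the defect is in clip_value at line 43.
Key observation: Position 12 is the first bad log line: 'checkpoint: 6' should read 'checkpoint: 22'.
Call chain: main.
First divergence: position 12 — shown 'checkpoint: 6', intended 'checkpoint: 22'.
Intended log window:
  10: pick_anchor start: n=4 cutoff=11
  11: hit index 3
  12: checkpoint: 22
Execution walk:
  shape_report([8, 12, 5, 11]) -> 36  [called from screen_input, line 26]
  update_gauge([8, 12, 5, 11], 11) -> 1  [called from screen_input, line 27]
  screen_input([8, 12, 5, 11], 11) -> 36  [called from main, line 54]
  pick_anchor([8, 12, 5, 11], 11) -> 3  [called from clip_value, line 40]
  clip_value([8, 12, 5, 11], 11) -> 6  [called from main, line 56]
  merge_totals(36, 6) -> 0  [called from main, line 58]
Log origin:
  1 — main, line 53
  2 — screen_input, line 25
  3 — shape_report, line 2
  4 — shape_report, line 6
  5 — update_gauge, line 10
  6 — update_gauge, line 15
  7 — screen_input, line 28
  8 — main, line 55
  9 — clip_value, line 39
  10 — pick_anchor, line 33
  11 — clip_value, line 41
  12 — main, line 57
A correct fix: line 43: replace `gap` with `low`.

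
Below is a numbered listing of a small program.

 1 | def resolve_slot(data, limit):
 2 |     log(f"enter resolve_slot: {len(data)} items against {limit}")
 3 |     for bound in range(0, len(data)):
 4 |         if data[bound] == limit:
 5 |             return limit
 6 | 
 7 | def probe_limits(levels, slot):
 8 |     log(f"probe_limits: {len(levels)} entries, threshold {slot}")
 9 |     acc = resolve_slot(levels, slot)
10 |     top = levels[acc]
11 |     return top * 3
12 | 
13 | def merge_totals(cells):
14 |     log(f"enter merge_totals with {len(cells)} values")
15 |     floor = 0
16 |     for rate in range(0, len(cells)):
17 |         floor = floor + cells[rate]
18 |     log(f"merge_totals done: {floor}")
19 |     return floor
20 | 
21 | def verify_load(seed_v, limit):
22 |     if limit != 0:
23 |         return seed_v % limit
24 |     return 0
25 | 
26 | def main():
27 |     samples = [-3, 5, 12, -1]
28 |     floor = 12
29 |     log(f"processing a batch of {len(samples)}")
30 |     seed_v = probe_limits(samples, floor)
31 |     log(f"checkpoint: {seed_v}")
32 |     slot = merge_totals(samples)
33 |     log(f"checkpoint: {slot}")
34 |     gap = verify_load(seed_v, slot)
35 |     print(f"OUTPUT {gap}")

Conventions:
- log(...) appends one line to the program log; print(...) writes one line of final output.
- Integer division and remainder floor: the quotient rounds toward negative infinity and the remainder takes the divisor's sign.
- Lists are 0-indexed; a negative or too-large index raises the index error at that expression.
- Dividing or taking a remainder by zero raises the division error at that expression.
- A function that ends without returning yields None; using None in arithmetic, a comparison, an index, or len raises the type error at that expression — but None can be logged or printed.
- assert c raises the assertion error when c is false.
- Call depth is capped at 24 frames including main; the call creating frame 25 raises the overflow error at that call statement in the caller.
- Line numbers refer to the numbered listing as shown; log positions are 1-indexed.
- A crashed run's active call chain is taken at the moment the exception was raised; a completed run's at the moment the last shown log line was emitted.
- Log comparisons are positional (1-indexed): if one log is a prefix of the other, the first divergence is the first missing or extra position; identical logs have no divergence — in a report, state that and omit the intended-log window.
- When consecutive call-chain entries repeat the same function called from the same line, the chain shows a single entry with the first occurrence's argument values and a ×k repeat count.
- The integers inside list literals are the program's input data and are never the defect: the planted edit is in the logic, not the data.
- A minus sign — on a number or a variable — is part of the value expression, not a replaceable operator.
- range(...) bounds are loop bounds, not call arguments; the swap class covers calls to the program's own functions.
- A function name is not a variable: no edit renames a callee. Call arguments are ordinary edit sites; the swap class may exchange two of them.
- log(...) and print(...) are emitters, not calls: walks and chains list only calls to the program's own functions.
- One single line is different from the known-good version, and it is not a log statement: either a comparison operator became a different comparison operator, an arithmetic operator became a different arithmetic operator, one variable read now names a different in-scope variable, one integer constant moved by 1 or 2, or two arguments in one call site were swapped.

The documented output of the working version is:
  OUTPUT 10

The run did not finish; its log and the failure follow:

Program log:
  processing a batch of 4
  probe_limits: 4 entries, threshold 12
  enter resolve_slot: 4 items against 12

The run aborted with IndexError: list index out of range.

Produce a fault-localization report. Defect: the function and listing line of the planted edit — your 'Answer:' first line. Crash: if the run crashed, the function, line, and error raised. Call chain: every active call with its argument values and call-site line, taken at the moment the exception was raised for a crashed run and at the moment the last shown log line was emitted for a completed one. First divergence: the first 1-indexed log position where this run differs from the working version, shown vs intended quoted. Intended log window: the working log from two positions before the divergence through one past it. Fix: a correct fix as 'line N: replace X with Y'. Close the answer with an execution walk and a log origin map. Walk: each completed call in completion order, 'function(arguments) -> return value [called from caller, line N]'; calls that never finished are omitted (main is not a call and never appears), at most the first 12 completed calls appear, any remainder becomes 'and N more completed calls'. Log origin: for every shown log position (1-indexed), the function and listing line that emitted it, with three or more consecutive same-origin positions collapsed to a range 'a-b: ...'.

Answer: the defect is in resolve_slot at line 5.
Key observation: A complete run would log 'checkpoint: 36' next, but this one stopped at 3 lines.
Crash: probe_limits, line 10, IndexError.
Call chain: main -> probe_limits([-3, 5, 12, -1], 12) (called at line 30).
First divergence: position 4; the shown log stops at 3 lines while the working version next logs 'checkpoint: 36'.
Intended log window:
  2: probe_limits: 4 entries, threshold 12
  3: enter resolve_slot: 4 items against 12
  4: checkpoint: 36
  5: enter merge_totals with 4 values
Execution walk:
  resolve_slot([-3, 5, 12, -1], 12) -> 12  [called from probe_limits, line 9]
Log line origins:
  1: emitted by main (line 29)
  2: emitted by probe_limits (line 8)
  3: emitted by resolve_slot (line 2)
A correct fix: line 5: replace `limit` with `bound`.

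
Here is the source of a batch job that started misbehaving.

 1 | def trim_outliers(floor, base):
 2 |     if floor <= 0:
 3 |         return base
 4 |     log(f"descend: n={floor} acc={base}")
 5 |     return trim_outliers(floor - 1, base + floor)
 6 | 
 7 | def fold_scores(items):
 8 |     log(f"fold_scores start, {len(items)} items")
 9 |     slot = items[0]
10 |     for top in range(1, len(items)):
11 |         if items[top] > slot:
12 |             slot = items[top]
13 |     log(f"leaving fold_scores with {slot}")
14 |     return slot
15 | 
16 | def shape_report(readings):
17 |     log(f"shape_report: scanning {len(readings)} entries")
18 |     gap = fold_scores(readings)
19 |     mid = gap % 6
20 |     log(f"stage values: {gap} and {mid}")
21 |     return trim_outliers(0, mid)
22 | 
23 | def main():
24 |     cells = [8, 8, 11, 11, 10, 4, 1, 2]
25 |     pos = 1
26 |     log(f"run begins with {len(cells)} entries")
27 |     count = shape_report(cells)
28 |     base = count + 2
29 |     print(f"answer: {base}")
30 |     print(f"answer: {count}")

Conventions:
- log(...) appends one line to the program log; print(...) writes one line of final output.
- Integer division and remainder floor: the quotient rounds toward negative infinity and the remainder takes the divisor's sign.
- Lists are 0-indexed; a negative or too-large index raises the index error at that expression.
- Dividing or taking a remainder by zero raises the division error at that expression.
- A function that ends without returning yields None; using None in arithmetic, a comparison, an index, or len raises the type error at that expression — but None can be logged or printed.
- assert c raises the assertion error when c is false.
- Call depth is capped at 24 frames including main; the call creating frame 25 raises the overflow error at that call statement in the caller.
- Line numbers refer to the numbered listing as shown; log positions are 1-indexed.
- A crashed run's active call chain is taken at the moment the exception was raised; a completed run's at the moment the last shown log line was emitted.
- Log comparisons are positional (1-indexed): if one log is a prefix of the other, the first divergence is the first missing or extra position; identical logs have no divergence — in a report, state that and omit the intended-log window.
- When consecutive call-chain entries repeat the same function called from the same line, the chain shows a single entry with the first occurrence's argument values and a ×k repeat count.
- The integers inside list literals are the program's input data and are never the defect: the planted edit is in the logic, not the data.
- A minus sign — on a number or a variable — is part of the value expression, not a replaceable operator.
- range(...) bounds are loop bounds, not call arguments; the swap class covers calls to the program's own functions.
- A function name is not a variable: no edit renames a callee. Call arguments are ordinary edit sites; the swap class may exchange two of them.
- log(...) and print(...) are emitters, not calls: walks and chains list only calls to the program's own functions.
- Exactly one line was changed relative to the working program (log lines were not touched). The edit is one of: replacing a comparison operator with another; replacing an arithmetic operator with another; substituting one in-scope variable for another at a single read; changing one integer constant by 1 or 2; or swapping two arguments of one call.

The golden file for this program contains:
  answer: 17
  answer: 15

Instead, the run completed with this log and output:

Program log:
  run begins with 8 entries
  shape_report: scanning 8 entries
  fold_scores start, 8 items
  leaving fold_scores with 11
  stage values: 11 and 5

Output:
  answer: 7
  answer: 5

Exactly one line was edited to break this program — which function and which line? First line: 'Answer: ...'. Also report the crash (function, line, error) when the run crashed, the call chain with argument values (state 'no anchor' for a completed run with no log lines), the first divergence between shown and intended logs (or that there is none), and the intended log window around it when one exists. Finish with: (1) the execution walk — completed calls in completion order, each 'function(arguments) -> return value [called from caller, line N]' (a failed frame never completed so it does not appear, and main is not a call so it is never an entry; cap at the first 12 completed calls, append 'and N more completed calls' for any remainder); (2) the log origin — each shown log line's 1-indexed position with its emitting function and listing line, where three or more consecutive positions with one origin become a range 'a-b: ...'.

Answer: the defect is in shape_report at line 21.
Core observation: A complete run would log 'descend: n=5 acc=0' next, but this one stopped at 5 lines.
Call chain: main -> shape_report([8, 8, 11, 11, 10, 4, 1, 2]) (called at line 27).
First divergence: position 6 — after 5 matching lines the faulty run goes silent; intended next line 'descend: n=5 acc=0'.
Intended log window:
  4: leaving fold_scores with 11
  5: stage values: 11 and 5
  6: descend: n=5 acc=0
  7: descend: n=4 acc=5
Execution walk:
  fold_scores([8, 8, 11, 11, 10, 4, 1, 2]) -> 11  [called from shape_report, line 18]
  trim_outliers(0, 5) -> 5  [called from shape_report, line 21]
  shape_report([8, 8, 11, 11, 10, 4, 1, 2]) -> 5  [called from main, line 27]
Origin of each log line:
  1: from main, line 26
  2: from shape_report, line 17
  3: from fold_scores, line 8
  4: from fold_scores, line 13
  5: from shape_report, line 20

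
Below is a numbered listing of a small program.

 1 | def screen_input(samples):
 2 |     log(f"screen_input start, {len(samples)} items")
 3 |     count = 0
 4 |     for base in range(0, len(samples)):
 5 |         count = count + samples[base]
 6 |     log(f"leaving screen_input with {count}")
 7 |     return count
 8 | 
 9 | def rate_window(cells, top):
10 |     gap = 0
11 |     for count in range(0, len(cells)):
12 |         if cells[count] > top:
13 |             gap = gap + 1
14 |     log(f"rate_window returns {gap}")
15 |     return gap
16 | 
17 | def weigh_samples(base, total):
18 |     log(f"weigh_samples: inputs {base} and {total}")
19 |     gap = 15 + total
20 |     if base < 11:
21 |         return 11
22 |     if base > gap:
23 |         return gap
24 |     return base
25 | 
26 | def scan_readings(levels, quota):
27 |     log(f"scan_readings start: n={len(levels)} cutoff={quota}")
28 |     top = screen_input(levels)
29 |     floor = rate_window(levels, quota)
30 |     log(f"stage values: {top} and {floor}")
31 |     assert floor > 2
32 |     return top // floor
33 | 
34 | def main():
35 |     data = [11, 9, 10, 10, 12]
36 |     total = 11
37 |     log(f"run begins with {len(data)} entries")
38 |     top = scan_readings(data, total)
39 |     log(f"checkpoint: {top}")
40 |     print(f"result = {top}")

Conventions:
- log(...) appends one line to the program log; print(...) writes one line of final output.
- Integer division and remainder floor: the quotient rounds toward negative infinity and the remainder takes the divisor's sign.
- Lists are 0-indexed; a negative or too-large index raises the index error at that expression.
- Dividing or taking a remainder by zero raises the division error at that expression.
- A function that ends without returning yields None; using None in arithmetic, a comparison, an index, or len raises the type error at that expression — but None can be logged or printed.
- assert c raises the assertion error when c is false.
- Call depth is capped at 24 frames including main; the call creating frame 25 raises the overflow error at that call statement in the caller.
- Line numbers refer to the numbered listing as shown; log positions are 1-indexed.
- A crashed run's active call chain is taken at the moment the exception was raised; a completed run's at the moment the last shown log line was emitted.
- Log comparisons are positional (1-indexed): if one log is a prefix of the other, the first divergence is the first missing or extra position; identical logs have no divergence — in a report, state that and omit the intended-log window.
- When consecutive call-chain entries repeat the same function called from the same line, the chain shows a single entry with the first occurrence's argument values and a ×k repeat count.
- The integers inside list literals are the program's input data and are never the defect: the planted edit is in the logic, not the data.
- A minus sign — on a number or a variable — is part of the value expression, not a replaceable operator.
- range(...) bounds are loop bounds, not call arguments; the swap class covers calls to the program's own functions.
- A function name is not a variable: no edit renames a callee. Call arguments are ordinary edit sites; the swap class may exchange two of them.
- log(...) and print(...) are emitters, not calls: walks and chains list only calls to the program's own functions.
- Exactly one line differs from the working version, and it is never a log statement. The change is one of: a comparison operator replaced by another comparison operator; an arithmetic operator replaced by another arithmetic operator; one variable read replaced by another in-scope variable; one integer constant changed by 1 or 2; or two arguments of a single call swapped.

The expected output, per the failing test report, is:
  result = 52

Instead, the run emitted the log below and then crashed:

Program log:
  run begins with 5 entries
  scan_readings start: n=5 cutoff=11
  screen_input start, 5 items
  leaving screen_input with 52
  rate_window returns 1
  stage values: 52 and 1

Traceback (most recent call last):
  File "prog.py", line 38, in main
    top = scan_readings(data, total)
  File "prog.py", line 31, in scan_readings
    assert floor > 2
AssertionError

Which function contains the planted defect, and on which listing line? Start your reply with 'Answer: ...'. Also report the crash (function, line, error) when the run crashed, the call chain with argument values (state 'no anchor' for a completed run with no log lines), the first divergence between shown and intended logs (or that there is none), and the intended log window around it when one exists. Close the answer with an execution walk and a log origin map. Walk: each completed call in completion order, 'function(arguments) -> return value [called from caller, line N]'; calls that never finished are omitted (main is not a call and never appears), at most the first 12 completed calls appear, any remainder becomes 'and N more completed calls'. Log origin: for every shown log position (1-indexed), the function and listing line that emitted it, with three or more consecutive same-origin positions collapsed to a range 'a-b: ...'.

Answer: the defect is in scan_readings at line 31.
Core observation: A complete run would log 'checkpoint: 52' next, but this one stopped at 6 lines.
Crash: scan_readings, line 31, AssertionError.
Call chain: main -> scan_readings([11, 9, 10, 10, 12], 11) (called at line 38).
First divergence: position 7 — the faulty run's log ends after 6 lines; the working version continues with 'checkpoint: 52'.
Intended log window:
  5: rate_window returns 1
  6: stage values: 52 and 1
  7: checkpoint: 52
Execution walk:
  screen_input([11, 9, 10, 10, 12]) -> 52  [called from scan_readings, line 28]
  rate_window([11, 9, 10, 10, 12], 11) -> 1  [called from scan_readings, line 29]
Log origin:
  1: logged in main at line 37
  2: logged in scan_readings at line 27
  3: logged in screen_input at line 2
  4: logged in screen_input at line 6
  5: logged in rate_window at line 14
  6: logged in scan_readings at line 30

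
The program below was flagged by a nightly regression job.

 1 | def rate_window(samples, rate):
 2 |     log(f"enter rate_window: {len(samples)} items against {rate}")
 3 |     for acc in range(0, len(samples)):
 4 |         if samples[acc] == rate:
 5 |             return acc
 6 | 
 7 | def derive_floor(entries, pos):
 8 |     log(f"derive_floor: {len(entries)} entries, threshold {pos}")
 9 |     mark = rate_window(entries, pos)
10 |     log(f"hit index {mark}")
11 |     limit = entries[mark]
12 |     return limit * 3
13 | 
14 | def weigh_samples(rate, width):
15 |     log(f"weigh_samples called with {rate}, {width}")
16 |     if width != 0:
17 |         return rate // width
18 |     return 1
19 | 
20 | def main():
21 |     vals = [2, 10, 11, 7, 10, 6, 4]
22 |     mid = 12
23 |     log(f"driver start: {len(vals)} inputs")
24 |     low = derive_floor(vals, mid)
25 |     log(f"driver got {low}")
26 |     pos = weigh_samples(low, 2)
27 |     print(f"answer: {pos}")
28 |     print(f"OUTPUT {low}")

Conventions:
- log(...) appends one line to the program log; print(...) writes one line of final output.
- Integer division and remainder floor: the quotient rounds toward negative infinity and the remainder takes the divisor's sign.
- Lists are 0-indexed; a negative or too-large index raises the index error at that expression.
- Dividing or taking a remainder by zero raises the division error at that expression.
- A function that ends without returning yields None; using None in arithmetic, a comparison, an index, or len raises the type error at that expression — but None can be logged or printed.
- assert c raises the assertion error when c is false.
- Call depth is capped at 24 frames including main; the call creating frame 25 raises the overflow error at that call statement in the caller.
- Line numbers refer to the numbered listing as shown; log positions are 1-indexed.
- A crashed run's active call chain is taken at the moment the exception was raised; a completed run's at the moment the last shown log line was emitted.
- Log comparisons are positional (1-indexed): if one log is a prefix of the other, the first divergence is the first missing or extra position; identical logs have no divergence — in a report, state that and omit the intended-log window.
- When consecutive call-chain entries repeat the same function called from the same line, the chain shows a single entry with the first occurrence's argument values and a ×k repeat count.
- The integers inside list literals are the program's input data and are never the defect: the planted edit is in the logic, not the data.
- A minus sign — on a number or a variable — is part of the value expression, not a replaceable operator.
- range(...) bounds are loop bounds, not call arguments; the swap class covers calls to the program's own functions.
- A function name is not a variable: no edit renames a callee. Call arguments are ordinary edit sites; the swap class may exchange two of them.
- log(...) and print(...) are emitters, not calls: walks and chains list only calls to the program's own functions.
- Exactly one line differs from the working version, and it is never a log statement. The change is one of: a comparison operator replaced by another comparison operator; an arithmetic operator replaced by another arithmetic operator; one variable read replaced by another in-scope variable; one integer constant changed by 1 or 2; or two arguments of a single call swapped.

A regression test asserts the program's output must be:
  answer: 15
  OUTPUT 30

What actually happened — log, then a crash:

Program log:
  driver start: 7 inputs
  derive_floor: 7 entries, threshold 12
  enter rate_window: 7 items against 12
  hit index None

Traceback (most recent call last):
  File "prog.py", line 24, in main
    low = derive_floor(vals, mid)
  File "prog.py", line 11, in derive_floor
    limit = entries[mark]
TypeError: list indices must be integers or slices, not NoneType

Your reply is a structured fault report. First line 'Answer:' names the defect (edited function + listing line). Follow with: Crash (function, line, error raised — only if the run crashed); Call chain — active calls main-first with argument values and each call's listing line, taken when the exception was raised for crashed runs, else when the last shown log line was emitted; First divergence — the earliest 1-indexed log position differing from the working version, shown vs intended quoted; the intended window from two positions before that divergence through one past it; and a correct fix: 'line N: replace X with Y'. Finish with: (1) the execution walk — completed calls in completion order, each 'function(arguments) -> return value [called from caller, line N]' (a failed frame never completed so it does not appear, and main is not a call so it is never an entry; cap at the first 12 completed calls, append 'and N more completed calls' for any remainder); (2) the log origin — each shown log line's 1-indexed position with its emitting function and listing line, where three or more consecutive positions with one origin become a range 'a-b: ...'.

Answer: the defect is in main at line 22.
Key observation: The earliest visible damage is log position 2 — 'derive_floor: 7 entries, threshold 12' rather than the intended 'derive_floor: 7 entries, threshold 10'.
Crash: derive_floor, line 11, TypeError.
Call chain: main -> derive_floor([2, 10, 11, 7, 10, 6, 4], 12) (called at line 24).
First divergence: position 2; shown 'derive_floor: 7 entries, threshold 12' vs intended 'derive_floor: 7 entries, threshold 10'.
Intended log window:
  1: driver start: 7 inputs
  2: derive_floor: 7 entries, threshold 10
  3: enter rate_window: 7 items against 10
Execution walk:
  rate_window([2, 10, 11, 7, 10, 6, 4], 12) -> None  [called from derive_floor, line 9]
Log line origins:
  1: emitted by main (line 23)
  2: emitted by derive_floor (line 8)
  3: emitted by rate_window (line 2)
  4: emitted by derive_floor (line 10)
A correct fix: line 22: replace `12` with `10`.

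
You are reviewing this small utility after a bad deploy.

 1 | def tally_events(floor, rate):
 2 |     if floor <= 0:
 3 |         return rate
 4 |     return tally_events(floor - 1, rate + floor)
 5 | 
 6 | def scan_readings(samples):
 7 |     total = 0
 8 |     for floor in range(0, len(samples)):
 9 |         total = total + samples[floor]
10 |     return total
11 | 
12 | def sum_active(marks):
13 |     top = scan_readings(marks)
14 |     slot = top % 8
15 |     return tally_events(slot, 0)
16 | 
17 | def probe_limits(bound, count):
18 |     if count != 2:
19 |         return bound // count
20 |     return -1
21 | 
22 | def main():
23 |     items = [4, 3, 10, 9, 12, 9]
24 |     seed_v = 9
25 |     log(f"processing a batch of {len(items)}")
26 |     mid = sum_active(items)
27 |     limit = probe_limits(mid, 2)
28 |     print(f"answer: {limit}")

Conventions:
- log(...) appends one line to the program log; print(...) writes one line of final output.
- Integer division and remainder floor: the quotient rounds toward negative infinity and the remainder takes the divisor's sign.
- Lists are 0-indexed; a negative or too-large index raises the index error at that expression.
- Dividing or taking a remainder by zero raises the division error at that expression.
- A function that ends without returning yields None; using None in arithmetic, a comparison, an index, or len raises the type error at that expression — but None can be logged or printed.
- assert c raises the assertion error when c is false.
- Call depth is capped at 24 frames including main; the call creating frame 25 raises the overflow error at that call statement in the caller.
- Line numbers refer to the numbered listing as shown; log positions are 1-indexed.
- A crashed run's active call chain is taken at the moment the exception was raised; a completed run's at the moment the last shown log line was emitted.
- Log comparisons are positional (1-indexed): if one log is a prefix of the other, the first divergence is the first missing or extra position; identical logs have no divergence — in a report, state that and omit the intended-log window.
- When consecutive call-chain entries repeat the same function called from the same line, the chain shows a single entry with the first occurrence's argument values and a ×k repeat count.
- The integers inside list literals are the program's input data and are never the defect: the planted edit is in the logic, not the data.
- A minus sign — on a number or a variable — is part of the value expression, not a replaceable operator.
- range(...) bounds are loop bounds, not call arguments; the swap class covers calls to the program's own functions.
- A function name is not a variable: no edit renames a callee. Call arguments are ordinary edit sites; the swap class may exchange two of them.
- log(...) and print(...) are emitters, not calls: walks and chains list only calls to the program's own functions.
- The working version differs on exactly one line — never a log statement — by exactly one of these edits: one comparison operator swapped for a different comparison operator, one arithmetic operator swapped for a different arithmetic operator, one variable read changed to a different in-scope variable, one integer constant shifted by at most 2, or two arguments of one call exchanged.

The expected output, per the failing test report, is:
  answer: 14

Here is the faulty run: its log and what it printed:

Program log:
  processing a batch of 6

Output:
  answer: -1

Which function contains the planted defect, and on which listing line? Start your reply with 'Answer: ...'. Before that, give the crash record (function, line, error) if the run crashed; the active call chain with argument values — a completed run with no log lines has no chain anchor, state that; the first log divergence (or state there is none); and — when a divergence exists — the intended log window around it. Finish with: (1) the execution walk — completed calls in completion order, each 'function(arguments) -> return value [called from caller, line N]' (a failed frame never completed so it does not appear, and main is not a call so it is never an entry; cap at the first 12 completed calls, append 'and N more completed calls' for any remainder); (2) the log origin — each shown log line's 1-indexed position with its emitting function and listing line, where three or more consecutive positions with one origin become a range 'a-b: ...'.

Answer: the defect is in probe_limits at line 18.
Key observation: The logs agree in full; only the final output differs.
Call chain: main.
First divergence: none — the logs agree in full.
Execution walk:
  scan_readings([4, 3, 10, 9, 12, 9]) -> 47  [called from sum_active, line 13]
  tally_events(0, 28) -> 28  [called from tally_events, line 4]
  tally_events(1, 27) -> 28  [called from tally_events, line 4]
  tally_events(2, 25) -> 28  [called from tally_events, line 4]
  tally_events(3, 22) -> 28  [called from tally_events, line 4]
  tally_events(4, 18) -> 28  [called from tally_events, line 4]
  tally_events(5, 13) -> 28  [called from tally_events, line 4]
  tally_events(6, 7) -> 28  [called from tally_events, line 4]
  tally_events(7, 0) -> 28  [called from sum_active, line 15]
  sum_active([4, 3, 10, 9, 12, 9]) -> 28  [called from main, line 26]
  probe_limits(28, 2) -> -1  [called from main, line 27]
Log origins:
  1: logged in main at line 25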